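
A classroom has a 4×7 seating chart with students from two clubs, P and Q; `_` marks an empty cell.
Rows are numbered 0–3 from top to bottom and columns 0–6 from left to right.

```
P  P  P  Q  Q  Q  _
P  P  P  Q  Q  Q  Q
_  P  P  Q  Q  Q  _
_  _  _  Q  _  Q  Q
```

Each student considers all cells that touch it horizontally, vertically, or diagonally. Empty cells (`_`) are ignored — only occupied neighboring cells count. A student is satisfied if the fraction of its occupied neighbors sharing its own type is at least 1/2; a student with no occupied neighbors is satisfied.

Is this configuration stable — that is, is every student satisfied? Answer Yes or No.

Row 0: (0,0)P 3/3 ✓ · (0,1)P 5/5 ✓ · (0,2)P 3/5 ✓ · (0,3)Q 3/5 ✓ · (0,4)Q 5/5 ✓ · (0,5)Q 4/4 ✓
Row 1: (1,0)P 4/4 ✓ · (1,1)P 7/7 ✓ · (1,2)P 5/8 ✓ · (1,3)Q 5/8 ✓ · (1,4)Q 8/8 ✓ · (1,5)Q 6/6 ✓ · (1,6)Q 3/3 ✓
Row 2: (2,1)P 4/4 ✓ · (2,2)P 3/6 ✓ · (2,3)Q 4/6 ✓ · (2,4)Q 7/7 ✓ · (2,5)Q 6/6 ✓
Row 3: (3,3)Q 2/3 ✓ · (3,5)Q 3/3 ✓ · (3,6)Q 2/2 ✓
All meet the threshold, so the configuration is stable.

Yes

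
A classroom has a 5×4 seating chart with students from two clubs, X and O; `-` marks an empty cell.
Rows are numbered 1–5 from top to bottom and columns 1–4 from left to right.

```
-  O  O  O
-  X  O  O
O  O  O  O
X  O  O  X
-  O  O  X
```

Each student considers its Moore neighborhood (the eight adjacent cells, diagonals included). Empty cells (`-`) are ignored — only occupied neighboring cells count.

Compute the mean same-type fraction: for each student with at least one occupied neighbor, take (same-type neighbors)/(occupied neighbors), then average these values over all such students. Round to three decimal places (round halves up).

0.623

Row 1: (1,2)O 2/3 · (1,3)O 4/5 · (1,4)O 3/3
Row 2: (2,2)X 0/6 · (2,3)O 7/8 · (2,4)O 5/5
Row 3: (3,1)O 2/4 · (3,2)O 5/7 · (3,3)O 6/8 · (3,4)O 4/5
Row 4: (4,1)X 0/4 · (4,2)O 6/7 · (4,3)O 6/8 · (4,4)X 1/5
Row 5: (5,2)O 3/4 · (5,3)O 3/5 · (5,4)X 1/3
Sum over 17 students: 2/3 + 4/5 + 3/3 + 0/6 + 7/8 + 5/5 + 2/4 + 5/7 + 6/8 + 4/5 + 0/4 + 6/7 + 6/8 + 1/5 + 3/4 + 3/5 + 1/3 = 2967/280; mean = 2967/280 ÷ 17 = 2967/4760 = 0.623319… → 0.623.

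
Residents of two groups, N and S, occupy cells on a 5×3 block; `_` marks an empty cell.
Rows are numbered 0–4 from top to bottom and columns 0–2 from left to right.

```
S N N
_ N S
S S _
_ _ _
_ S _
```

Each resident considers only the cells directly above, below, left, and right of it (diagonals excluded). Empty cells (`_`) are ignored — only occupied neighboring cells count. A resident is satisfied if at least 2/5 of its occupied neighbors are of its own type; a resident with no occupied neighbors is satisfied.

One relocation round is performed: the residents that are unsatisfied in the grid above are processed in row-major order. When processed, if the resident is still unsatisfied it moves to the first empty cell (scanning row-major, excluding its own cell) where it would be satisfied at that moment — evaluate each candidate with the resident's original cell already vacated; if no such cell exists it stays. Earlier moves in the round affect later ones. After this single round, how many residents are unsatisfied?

0

Initially unsatisfied (in order): (0,0), (1,1), (1,2).
  (0,0) → (1,0).
  (1,1) → (0,0).
  (1,2) → (1,1).
Resulting grid:
N N N
S S _
S S _
_ _ _
_ S _
All satisfied now.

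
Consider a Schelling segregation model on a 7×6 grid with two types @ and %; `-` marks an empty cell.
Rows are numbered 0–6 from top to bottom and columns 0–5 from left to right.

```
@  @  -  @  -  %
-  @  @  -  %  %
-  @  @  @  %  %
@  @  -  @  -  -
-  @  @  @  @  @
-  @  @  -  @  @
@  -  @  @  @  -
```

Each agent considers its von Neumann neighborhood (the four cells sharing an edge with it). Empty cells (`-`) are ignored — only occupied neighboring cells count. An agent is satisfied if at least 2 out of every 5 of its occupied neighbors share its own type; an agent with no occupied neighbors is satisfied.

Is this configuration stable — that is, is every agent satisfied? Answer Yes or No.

Row 0: (0,0)@ 1/1 ok · (0,1)@ 2/2 ok · (0,3)@ 0/0 ok · (0,5)% 1/1 ok
Row 1: (1,1)@ 3/3 ok · (1,2)@ 2/2 ok · (1,4)% 2/2 ok · (1,5)% 3/3 ok
Row 2: (2,1)@ 3/3 ok · (2,2)@ 3/3 ok · (2,3)@ 2/3 ok · (2,4)% 2/3 ok · (2,5)% 2/2 ok
Row 3: (3,0)@ 1/1 ok · (3,1)@ 3/3 ok · (3,3)@ 2/2 ok
Row 4: (4,1)@ 3/3 ok · (4,2)@ 3/3 ok · (4,3)@ 3/3 ok · (4,4)@ 3/3 ok · (4,5)@ 2/2 ok
Row 5: (5,1)@ 2/2 ok · (5,2)@ 3/3 ok · (5,4)@ 3/3 ok · (5,5)@ 2/2 ok
Row 6: (6,0)@ 0/0 ok · (6,2)@ 2/2 ok · (6,3)@ 2/2 ok · (6,4)@ 2/2 ok
All meet the threshold, so the configuration is stable.

Yes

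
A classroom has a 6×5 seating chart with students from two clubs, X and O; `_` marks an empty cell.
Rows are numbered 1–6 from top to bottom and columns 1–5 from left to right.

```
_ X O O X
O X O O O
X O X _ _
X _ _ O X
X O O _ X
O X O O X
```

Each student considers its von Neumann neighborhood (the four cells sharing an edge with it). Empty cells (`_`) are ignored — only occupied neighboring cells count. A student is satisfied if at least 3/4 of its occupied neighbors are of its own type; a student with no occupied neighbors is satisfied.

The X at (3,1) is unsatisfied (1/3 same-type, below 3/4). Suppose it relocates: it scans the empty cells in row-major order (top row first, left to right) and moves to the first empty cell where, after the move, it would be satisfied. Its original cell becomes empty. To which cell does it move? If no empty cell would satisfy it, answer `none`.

none

Vacating (3,1). Empty cells in order:
  (1,1): 1/2 same-type → still unsatisfied.
  (3,4): 1/3 same-type → still unsatisfied.
  (3,5): 1/2 same-type → still unsatisfied.
  (4,2): 1/3 same-type → still unsatisfied.
  (4,3): 1/3 same-type → still unsatisfied.
  (5,4): 1/4 same-type → still unsatisfied.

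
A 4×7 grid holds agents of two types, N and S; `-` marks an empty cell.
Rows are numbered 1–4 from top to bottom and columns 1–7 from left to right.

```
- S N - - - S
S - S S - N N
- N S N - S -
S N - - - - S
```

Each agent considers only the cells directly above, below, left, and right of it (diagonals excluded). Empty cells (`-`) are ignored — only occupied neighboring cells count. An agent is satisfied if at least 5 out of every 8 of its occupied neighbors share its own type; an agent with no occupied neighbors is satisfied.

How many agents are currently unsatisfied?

(1,2)S 0/1 not
(1,3)N 0/2 not
(1,7)S 0/1 not
(2,1)S 0/0 satisfied
(2,3)S 2/3 satisfied
(2,4)S 1/2 not
(2,6)N 1/2 not
(2,7)N 1/2 not
(3,2)N 1/2 not
(3,3)S 1/3 not
(3,4)N 0/2 not
(3,6)S 0/1 not
(4,1)S 0/1 not
(4,2)N 1/2 not
(4,7)S 0/0 satisfied
Unsatisfied: (1,2), (1,3), (1,7), (2,4), (2,6), (2,7), (3,2), (3,3), (3,4), (3,6), (4,1), (4,2) — 12 in total.

12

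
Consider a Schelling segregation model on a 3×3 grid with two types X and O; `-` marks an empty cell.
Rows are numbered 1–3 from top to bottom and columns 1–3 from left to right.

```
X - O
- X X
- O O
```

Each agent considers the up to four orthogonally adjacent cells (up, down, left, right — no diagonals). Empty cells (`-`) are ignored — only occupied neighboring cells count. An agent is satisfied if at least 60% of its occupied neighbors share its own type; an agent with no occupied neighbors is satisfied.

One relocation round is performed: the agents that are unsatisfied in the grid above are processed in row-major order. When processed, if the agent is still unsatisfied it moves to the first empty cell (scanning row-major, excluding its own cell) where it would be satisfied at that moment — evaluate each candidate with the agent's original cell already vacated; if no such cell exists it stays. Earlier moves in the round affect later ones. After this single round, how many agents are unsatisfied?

Initially unsatisfied (in order): (1,3), (2,2), (2,3), (3,2), (3,3).
  (1,3) → (3,1).
  (2,2) → (1,2).
  (2,3) → (1,3).
  (3,2): now satisfied by earlier moves; stays.
  (3,3): now satisfied by earlier moves; stays.
Resulting grid:
X X X
- - -
O O O
All satisfied now.

0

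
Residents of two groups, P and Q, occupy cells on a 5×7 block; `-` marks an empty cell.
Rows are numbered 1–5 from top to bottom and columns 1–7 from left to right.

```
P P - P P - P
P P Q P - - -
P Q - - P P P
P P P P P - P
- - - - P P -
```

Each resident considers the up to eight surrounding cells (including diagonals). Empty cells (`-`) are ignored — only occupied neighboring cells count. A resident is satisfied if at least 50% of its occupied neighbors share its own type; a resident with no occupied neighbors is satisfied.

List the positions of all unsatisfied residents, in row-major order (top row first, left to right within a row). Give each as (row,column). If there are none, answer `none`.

Row 1: (1,1)P 3/3 ok · (1,2)P 3/4 ok · (1,4)P 2/3 ok · (1,5)P 2/2 ok · (1,7)P 0/0 ok
Row 2: (2,1)P 4/5 ok · (2,2)P 4/6 ok · (2,3)Q 1/5 unhappy · (2,4)P 3/4 ok
Row 3: (3,1)P 4/5 ok · (3,2)Q 1/7 unhappy · (3,5)P 4/4 ok · (3,6)P 4/4 ok · (3,7)P 2/2 ok
Row 4: (4,1)P 2/3 ok · (4,2)P 3/4 ok · (4,3)P 2/3 ok · (4,4)P 4/4 ok · (4,5)P 5/5 ok · (4,7)P 3/3 ok
Row 5: (5,5)P 3/3 ok · (5,6)P 3/3 ok

(2,3), (3,2)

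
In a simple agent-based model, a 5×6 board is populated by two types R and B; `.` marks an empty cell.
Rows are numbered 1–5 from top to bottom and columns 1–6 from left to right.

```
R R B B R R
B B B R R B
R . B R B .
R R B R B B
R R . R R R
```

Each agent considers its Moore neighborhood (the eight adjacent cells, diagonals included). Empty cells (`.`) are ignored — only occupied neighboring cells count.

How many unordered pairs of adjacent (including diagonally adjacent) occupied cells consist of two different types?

Scan each occupied cell's neighbors to the right and below (and the two forward diagonals) so each pair is counted once.
Row 1: R(1,1)–R(1,2)= R(1,1)–B(2,1)≠ R(1,1)–B(2,2)≠ R(1,2)–B(1,3)≠ R(1,2)–B(2,2)≠ R(1,2)–B(2,3)≠ R(1,2)–B(2,1)≠ B(1,3)–B(1,4)= B(1,3)–B(2,3)= B(1,3)–R(2,4)≠ B(1,3)–B(2,2)= B(1,4)–R(1,5)≠ B(1,4)–R(2,4)≠ B(1,4)–R(2,5)≠ B(1,4)–B(2,3)= R(1,5)–R(1,6)= R(1,5)–R(2,5)= R(1,5)–B(2,6)≠ R(1,5)–R(2,4)= R(1,6)–B(2,6)≠ R(1,6)–R(2,5)=  → 12/21 unlike.
Row 2: B(2,1)–B(2,2)= B(2,1)–R(3,1)≠ B(2,2)–B(2,3)= B(2,2)–B(3,3)= B(2,2)–R(3,1)≠ B(2,3)–R(2,4)≠ B(2,3)–B(3,3)= B(2,3)–R(3,4)≠ R(2,4)–R(2,5)= R(2,4)–R(3,4)= R(2,4)–B(3,5)≠ R(2,4)–B(3,3)≠ R(2,5)–B(2,6)≠ R(2,5)–B(3,5)≠ R(2,5)–R(3,4)= B(2,6)–B(3,5)=  → 8/16 unlike.
Row 3: R(3,1)–R(4,1)= R(3,1)–R(4,2)= B(3,3)–R(3,4)≠ B(3,3)–B(4,3)= B(3,3)–R(4,4)≠ B(3,3)–R(4,2)≠ R(3,4)–B(3,5)≠ R(3,4)–R(4,4)= R(3,4)–B(4,5)≠ R(3,4)–B(4,3)≠ B(3,5)–B(4,5)= B(3,5)–B(4,6)= B(3,5)–R(4,4)≠  → 7/13 unlike.
Row 4: R(4,1)–R(4,2)= R(4,1)–R(5,1)= R(4,1)–R(5,2)= R(4,2)–B(4,3)≠ R(4,2)–R(5,2)= R(4,2)–R(5,1)= B(4,3)–R(4,4)≠ B(4,3)–R(5,4)≠ B(4,3)–R(5,2)≠ R(4,4)–B(4,5)≠ R(4,4)–R(5,4)= R(4,4)–R(5,5)= B(4,5)–B(4,6)= B(4,5)–R(5,5)≠ B(4,5)–R(5,6)≠ B(4,5)–R(5,4)≠ B(4,6)–R(5,6)≠ B(4,6)–R(5,5)≠  → 10/18 unlike.
Row 5: R(5,1)–R(5,2)= R(5,4)–R(5,5)= R(5,5)–R(5,6)=  → 0/3 unlike.
Total adjacent occupied pairs: 71; unlike-type pairs: 37.

37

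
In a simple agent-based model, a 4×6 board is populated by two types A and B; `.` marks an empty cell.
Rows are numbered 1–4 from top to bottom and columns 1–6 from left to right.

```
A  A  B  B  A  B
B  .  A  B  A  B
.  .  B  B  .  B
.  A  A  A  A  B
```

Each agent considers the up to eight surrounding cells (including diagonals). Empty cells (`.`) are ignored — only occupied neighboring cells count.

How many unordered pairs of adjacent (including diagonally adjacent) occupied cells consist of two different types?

Scan each occupied cell's neighbors to the right and below (and the two forward diagonals) so each pair is counted once.
Row 1: A(1,1)–A(1,2)= A(1,1)–B(2,1)≠ A(1,2)–B(1,3)≠ A(1,2)–A(2,3)= A(1,2)–B(2,1)≠ B(1,3)–B(1,4)= B(1,3)–A(2,3)≠ B(1,3)–B(2,4)= B(1,4)–A(1,5)≠ B(1,4)–B(2,4)= B(1,4)–A(2,5)≠ B(1,4)–A(2,3)≠ A(1,5)–B(1,6)≠ A(1,5)–A(2,5)= A(1,5)–B(2,6)≠ A(1,5)–B(2,4)≠ B(1,6)–B(2,6)= B(1,6)–A(2,5)≠  → 11/18 unlike.
Row 2: A(2,3)–B(2,4)≠ A(2,3)–B(3,3)≠ A(2,3)–B(3,4)≠ B(2,4)–A(2,5)≠ B(2,4)–B(3,4)= B(2,4)–B(3,3)= A(2,5)–B(2,6)≠ A(2,5)–B(3,6)≠ A(2,5)–B(3,4)≠ B(2,6)–B(3,6)=  → 7/10 unlike.
Row 3: B(3,3)–B(3,4)= B(3,3)–A(4,3)≠ B(3,3)–A(4,4)≠ B(3,3)–A(4,2)≠ B(3,4)–A(4,4)≠ B(3,4)–A(4,5)≠ B(3,4)–A(4,3)≠ B(3,6)–B(4,6)= B(3,6)–A(4,5)≠  → 7/9 unlike.
Row 4: A(4,2)–A(4,3)= A(4,3)–A(4,4)= A(4,4)–A(4,5)= A(4,5)–B(4,6)≠  → 1/4 unlike.
Total adjacent occupied pairs: 41; unlike-type pairs: 26.

26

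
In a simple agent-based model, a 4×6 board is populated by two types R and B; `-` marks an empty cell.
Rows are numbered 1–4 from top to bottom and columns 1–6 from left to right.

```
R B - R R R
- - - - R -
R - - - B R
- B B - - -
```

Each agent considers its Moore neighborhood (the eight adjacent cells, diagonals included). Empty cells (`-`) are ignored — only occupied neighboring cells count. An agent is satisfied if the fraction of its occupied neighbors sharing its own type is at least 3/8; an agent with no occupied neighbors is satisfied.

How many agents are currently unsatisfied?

Row 1: (1,1)R 0/1 ✗ · (1,2)B 0/1 ✗ · (1,4)R 2/2 ✓ · (1,5)R 3/3 ✓ · (1,6)R 2/2 ✓
Row 2: (2,5)R 4/5 ✓
Row 3: (3,1)R 0/1 ✗ · (3,5)B 0/2 ✗ · (3,6)R 1/2 ✓
Row 4: (4,2)B 1/2 ✓ · (4,3)B 1/1 ✓
Unsatisfied: (1,1), (1,2), (3,1), (3,5) — 4 in total.

4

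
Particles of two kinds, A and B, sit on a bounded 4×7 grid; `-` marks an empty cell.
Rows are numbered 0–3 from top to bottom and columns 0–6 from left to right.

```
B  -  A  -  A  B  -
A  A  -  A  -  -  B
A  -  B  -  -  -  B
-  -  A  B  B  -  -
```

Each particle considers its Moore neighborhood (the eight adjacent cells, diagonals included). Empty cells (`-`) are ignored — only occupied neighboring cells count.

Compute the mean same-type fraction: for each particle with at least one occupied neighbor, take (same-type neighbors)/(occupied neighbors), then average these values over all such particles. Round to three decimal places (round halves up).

0.632

Row 0: (0,0)B 0/2 · (0,2)A 2/2 · (0,4)A 1/2 · (0,5)B 1/2
Row 1: (1,0)A 2/3 · (1,1)A 3/5 · (1,3)A 2/3 · (1,6)B 2/2
Row 2: (2,0)A 2/2 · (2,2)B 1/4 · (2,6)B 1/1
Row 3: (3,2)A 0/2 · (3,3)B 2/3 · (3,4)B 1/1
Sum over 14 particles: 0/2 + 2/2 + 1/2 + 1/2 + 2/3 + 3/5 + 2/3 + 2/2 + 2/2 + 1/4 + 1/1 + 0/2 + 2/3 + 1/1 = 177/20; mean = 177/20 ÷ 14 = 177/280 = 0.632142… → 0.632.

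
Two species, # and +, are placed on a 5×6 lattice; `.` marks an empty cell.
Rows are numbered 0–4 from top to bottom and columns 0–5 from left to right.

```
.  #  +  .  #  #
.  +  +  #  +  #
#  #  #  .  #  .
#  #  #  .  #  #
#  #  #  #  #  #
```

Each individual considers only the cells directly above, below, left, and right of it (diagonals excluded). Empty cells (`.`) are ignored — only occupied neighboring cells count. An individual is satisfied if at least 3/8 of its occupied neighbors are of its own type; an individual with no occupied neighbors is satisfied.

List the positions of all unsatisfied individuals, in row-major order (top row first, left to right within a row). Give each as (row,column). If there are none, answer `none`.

(0,1), (1,1), (1,3), (1,4)

(0,1)# 0/2 not
(0,2)+ 1/2 satisfied
(0,4)# 1/2 satisfied
(0,5)# 2/2 satisfied
(1,1)+ 1/3 not
(1,2)+ 2/4 satisfied
(1,3)# 0/2 not
(1,4)+ 0/4 not
(1,5)# 1/2 satisfied
(2,0)# 2/2 satisfied
(2,1)# 3/4 satisfied
(2,2)# 2/3 satisfied
(2,4)# 1/2 satisfied
(3,0)# 3/3 satisfied
(3,1)# 4/4 satisfied
(3,2)# 3/3 satisfied
(3,4)# 3/3 satisfied
(3,5)# 2/2 satisfied
(4,0)# 2/2 satisfied
(4,1)# 3/3 satisfied
(4,2)# 3/3 satisfied
(4,3)# 2/2 satisfied
(4,4)# 3/3 satisfied
(4,5)# 2/2 satisfied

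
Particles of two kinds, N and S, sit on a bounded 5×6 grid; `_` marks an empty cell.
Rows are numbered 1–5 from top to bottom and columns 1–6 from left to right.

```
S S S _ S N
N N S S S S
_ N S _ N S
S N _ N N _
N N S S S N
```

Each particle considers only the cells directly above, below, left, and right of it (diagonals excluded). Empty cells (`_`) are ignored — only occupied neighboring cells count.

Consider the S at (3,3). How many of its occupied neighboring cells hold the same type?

Occupied neighbors of (3,3): (2,3)=S, (3,2)=N.
Same type (S): 1 of 2.

1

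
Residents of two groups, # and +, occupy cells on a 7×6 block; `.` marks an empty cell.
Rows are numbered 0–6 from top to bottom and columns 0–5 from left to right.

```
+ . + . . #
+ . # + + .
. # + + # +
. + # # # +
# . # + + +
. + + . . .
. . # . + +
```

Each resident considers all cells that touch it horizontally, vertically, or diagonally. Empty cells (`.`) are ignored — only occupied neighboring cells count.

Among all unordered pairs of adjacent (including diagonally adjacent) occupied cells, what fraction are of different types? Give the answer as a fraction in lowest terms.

7/12

Scan each occupied cell's neighbors to the right and below (and the two forward diagonals) so each pair is counted once.
From row 0: 2 unlike of 4 pairs (running 2/4).
From row 1: 6 unlike of 12 pairs (running 8/16).
From row 2: 11 unlike of 17 pairs (running 19/33).
From row 3: 10 unlike of 16 pairs (running 29/49).
From row 4: 4 unlike of 7 pairs (running 33/56).
From row 5: 2 unlike of 3 pairs (running 35/59).
From row 6: 0 unlike of 1 pairs (running 35/60).
Total adjacent occupied pairs: 60; unlike-type pairs: 35.
35/60 reduces to 7/12.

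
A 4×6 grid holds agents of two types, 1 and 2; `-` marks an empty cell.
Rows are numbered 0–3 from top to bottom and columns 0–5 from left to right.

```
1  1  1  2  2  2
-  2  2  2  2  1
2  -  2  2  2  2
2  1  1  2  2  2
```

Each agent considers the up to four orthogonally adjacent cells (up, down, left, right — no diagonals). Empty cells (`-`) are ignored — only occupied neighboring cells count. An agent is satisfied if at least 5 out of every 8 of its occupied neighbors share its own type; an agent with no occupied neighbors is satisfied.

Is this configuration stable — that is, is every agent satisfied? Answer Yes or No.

Row 0: (0,0)1 1/1 ok · (0,1)1 2/3 ok · (0,2)1 1/3 unhappy · (0,3)2 2/3 ok · (0,4)2 3/3 ok · (0,5)2 1/2 unhappy
Row 1: (1,1)2 1/2 unhappy · (1,2)2 3/4 ok · (1,3)2 4/4 ok · (1,4)2 3/4 ok · (1,5)1 0/3 unhappy
Row 2: (2,0)2 1/1 ok · (2,2)2 2/3 ok · (2,3)2 4/4 ok · (2,4)2 4/4 ok · (2,5)2 2/3 ok
Row 3: (3,0)2 1/2 unhappy · (3,1)1 1/2 unhappy · (3,2)1 1/3 unhappy · (3,3)2 2/3 ok · (3,4)2 3/3 ok · (3,5)2 2/2 ok
For instance (0,2) has only 1/3 same-type neighbors, below 5/8.

No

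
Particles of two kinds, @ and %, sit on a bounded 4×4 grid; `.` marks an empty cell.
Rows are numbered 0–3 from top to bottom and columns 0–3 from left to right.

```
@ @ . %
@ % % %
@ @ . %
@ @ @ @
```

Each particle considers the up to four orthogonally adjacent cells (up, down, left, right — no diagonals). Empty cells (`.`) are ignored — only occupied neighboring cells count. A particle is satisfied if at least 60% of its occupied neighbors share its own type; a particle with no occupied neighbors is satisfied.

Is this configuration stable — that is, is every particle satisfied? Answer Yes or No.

Row 0: (0,0)@ 2/2 ✓ · (0,1)@ 1/2 ✗ · (0,3)% 1/1 ✓
Row 1: (1,0)@ 2/3 ✓ · (1,1)% 1/4 ✗ · (1,2)% 2/2 ✓ · (1,3)% 3/3 ✓
Row 2: (2,0)@ 3/3 ✓ · (2,1)@ 2/3 ✓ · (2,3)% 1/2 ✗
Row 3: (3,0)@ 2/2 ✓ · (3,1)@ 3/3 ✓ · (3,2)@ 2/2 ✓ · (3,3)@ 1/2 ✗
For instance (0,1) has only 1/2 same-type neighbors, below 3/5.

No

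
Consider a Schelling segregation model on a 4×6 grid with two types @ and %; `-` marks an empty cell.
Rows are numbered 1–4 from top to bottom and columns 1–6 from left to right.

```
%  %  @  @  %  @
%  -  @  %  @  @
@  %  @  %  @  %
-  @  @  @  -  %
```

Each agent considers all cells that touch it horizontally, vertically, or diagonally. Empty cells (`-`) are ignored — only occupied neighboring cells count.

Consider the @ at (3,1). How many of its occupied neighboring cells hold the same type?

1

Occupied neighbors of (3,1): (2,1)=%, (3,2)=%, (4,2)=@.
Same type (@): 1 of 3.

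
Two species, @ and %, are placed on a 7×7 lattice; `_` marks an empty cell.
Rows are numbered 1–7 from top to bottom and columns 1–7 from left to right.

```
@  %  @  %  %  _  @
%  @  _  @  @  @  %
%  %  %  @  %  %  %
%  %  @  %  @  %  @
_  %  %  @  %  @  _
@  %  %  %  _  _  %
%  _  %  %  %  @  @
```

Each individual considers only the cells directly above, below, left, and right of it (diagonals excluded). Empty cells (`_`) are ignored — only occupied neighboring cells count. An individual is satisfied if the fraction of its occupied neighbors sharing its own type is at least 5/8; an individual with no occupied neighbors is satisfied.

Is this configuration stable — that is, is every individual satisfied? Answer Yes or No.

(1,1)@ 0/2 not
(1,2)% 0/3 not
(1,3)@ 0/2 not
(1,4)% 1/3 not
(1,5)% 1/2 not
(1,7)@ 0/1 not
(2,1)% 1/3 not
(2,2)@ 0/3 not
(2,4)@ 2/3 satisfied
(2,5)@ 2/4 not
(2,6)@ 1/3 not
(2,7)% 1/3 not
(3,1)% 3/3 satisfied
(3,2)% 3/4 satisfied
(3,3)% 1/3 not
(3,4)@ 1/4 not
(3,5)% 1/4 not
(3,6)% 3/4 satisfied
(3,7)% 2/3 satisfied
(4,1)% 2/2 satisfied
(4,2)% 3/4 satisfied
(4,3)@ 0/4 not
(4,4)% 0/4 not
(4,5)@ 0/4 not
(4,6)% 1/4 not
(4,7)@ 0/2 not
(5,2)% 3/3 satisfied
(5,3)% 2/4 not
(5,4)@ 0/4 not
(5,5)% 0/3 not
(5,6)@ 0/2 not
(6,1)@ 0/2 not
(6,2)% 2/3 satisfied
(6,3)% 4/4 satisfied
(6,4)% 2/3 satisfied
(6,7)% 0/1 not
(7,1)% 0/1 not
(7,3)% 2/2 satisfied
(7,4)% 3/3 satisfied
(7,5)% 1/2 not
(7,6)@ 1/2 not
(7,7)@ 1/2 not
For instance (1,1) has only 0/2 same-type neighbors, below 5/8.

No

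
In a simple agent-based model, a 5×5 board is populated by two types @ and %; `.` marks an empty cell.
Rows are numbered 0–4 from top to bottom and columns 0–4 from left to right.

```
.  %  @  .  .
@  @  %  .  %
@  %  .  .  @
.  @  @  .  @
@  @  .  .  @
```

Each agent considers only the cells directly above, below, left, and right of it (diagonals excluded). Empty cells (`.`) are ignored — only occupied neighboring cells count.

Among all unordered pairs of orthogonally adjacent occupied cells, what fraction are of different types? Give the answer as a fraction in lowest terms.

8/15

Scan each occupied cell's neighbors to the right and below so each pair is counted once.
From row 0: 3 unlike of 3 pairs (running 3/3).
From row 1: 3 unlike of 5 pairs (running 6/8).
From row 2: 2 unlike of 3 pairs (running 8/11).
From row 3: 0 unlike of 3 pairs (running 8/14).
From row 4: 0 unlike of 1 pairs (running 8/15).
Total adjacent occupied pairs: 15; unlike-type pairs: 8.
8/15 is already in lowest terms.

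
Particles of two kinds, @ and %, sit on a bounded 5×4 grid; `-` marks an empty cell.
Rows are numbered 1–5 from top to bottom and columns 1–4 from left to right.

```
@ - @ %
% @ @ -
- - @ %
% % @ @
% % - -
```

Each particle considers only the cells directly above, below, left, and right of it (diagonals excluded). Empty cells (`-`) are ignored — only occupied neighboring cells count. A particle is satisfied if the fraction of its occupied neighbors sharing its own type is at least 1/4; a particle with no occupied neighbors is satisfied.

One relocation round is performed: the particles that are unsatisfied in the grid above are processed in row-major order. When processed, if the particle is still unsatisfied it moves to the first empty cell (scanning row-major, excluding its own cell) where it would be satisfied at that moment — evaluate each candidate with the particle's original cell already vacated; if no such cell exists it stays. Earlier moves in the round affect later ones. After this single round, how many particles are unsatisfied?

0

Initially unsatisfied (in order): (1,1), (1,4), (2,1), (3,4).
  (1,1) → (1,2).
  (1,4) → (1,1).
  (2,1): now satisfied by earlier moves; stays.
  (3,4) → (3,1).
Resulting grid:
% @ @ -
% @ @ -
% - @ -
% % @ @
% % - -
All satisfied now.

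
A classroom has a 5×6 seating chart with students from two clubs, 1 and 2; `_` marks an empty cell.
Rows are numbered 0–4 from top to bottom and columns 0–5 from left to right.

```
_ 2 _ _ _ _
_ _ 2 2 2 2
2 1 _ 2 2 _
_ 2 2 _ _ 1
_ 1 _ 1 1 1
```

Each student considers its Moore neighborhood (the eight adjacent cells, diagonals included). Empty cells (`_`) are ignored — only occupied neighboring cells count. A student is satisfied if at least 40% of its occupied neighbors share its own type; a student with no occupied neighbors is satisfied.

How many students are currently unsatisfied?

(0,1)2 1/1 satisfied
(1,2)2 3/4 satisfied
(1,3)2 4/4 satisfied
(1,4)2 4/4 satisfied
(1,5)2 2/2 satisfied
(2,0)2 1/2 satisfied
(2,1)1 0/4 not
(2,3)2 5/5 satisfied
(2,4)2 4/5 satisfied
(3,1)2 2/4 satisfied
(3,2)2 2/5 satisfied
(3,5)1 2/3 satisfied
(4,1)1 0/2 not
(4,3)1 1/2 satisfied
(4,4)1 3/3 satisfied
(4,5)1 2/2 satisfied
Unsatisfied: (2,1), (4,1) — 2 in total.

2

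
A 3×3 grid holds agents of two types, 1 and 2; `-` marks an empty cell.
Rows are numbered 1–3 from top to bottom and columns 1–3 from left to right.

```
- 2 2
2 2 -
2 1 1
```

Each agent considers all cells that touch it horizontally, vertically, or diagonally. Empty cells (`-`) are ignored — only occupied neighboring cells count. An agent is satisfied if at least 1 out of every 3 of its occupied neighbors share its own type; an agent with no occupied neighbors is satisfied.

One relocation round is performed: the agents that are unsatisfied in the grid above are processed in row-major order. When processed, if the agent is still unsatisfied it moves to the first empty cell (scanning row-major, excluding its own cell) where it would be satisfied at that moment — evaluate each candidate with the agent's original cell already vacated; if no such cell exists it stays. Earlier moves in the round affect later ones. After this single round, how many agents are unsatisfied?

1

Initially unsatisfied (in order): (3,2).
  (3,2): no empty cell satisfies it; stays.
Resulting grid:
- 2 2
2 2 -
2 1 1
Unsatisfied now: (3,2).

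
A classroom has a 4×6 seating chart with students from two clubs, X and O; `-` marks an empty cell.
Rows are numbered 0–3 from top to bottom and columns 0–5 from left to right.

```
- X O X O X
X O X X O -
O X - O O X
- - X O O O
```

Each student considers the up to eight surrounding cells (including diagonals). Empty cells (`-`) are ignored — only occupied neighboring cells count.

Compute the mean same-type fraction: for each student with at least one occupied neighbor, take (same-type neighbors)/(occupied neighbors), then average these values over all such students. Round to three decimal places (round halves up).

0.434

Row 0: (0,1)X 2/4 · (0,2)O 1/5 · (0,3)X 2/5 · (0,4)O 1/4 · (0,5)X 0/2
Row 1: (1,0)X 2/4 · (1,1)O 2/6 · (1,2)X 4/7 · (1,3)X 2/7 · (1,4)O 3/7
Row 2: (2,0)O 1/3 · (2,1)X 3/5 · (2,3)O 4/7 · (2,4)O 5/7 · (2,5)X 0/4
Row 3: (3,2)X 1/3 · (3,3)O 3/4 · (3,4)O 4/5 · (3,5)O 2/3
Sum over 19 students: 2/4 + 1/5 + 2/5 + 1/4 + 0/2 + 2/4 + 2/6 + 4/7 + 2/7 + 3/7 + 1/3 + 3/5 + 4/7 + 5/7 + 0/4 + 1/3 + 3/4 + 4/5 + 2/3 = 173/21; mean = 173/21 ÷ 19 = 173/399 = 0.433583… → 0.434.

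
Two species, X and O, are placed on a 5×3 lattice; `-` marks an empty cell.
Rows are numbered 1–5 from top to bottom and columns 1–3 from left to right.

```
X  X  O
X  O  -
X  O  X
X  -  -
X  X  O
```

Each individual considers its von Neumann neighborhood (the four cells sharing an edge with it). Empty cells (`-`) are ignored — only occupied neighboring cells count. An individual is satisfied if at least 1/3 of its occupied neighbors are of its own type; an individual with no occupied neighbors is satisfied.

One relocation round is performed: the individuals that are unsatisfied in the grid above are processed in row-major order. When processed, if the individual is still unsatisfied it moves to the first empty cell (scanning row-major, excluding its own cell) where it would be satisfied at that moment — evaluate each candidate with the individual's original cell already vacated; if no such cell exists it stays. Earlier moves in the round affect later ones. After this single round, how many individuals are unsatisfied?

0

Initially unsatisfied (in order): (1,3), (3,3), (5,3).
  (1,3) → (2,3).
  (3,3) → (1,3).
  (5,3) → (3,3).
Resulting grid:
X X X
X O O
X O O
X - -
X X -
All satisfied now.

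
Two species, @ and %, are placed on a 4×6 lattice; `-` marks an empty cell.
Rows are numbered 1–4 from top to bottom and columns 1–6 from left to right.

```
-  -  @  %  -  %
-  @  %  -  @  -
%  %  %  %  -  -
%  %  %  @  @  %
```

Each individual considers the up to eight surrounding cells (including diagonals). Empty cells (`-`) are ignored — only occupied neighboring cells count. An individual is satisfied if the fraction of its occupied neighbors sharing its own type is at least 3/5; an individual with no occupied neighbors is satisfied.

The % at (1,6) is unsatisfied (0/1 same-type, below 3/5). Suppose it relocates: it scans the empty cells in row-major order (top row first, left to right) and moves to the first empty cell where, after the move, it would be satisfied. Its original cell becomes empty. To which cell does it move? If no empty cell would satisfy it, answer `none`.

(2,1)

Vacating (1,6). Empty cells in order:
  (1,1): 0/1 same-type → still unsatisfied.
  (1,2): 1/3 same-type → still unsatisfied.
  (1,5): 1/2 same-type → still unsatisfied.
  (2,1): 2/3 same-type → satisfied — stop here.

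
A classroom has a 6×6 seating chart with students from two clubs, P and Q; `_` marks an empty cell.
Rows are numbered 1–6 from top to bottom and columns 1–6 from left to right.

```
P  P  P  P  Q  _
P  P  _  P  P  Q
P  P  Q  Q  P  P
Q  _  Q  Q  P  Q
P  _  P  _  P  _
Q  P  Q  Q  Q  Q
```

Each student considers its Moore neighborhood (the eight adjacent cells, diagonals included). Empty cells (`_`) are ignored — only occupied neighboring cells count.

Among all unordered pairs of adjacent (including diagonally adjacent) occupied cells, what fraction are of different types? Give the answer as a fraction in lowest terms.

34/71

Scan each occupied cell's neighbors to the right and below (and the two forward diagonals) so each pair is counted once.
Row 1: P(1,1)–P(1,2)= P(1,1)–P(2,1)= P(1,1)–P(2,2)= P(1,2)–P(1,3)= P(1,2)–P(2,2)= P(1,2)–P(2,1)= P(1,3)–P(1,4)= P(1,3)–P(2,4)= P(1,3)–P(2,2)= P(1,4)–Q(1,5)≠ P(1,4)–P(2,4)= P(1,4)–P(2,5)= Q(1,5)–P(2,5)≠ Q(1,5)–Q(2,6)= Q(1,5)–P(2,4)≠  → 3/15 unlike.
Row 2: P(2,1)–P(2,2)= P(2,1)–P(3,1)= P(2,1)–P(3,2)= P(2,2)–P(3,2)= P(2,2)–Q(3,3)≠ P(2,2)–P(3,1)= P(2,4)–P(2,5)= P(2,4)–Q(3,4)≠ P(2,4)–P(3,5)= P(2,4)–Q(3,3)≠ P(2,5)–Q(2,6)≠ P(2,5)–P(3,5)= P(2,5)–P(3,6)= P(2,5)–Q(3,4)≠ Q(2,6)–P(3,6)≠ Q(2,6)–P(3,5)≠  → 7/16 unlike.
Row 3: P(3,1)–P(3,2)= P(3,1)–Q(4,1)≠ P(3,2)–Q(3,3)≠ P(3,2)–Q(4,3)≠ P(3,2)–Q(4,1)≠ Q(3,3)–Q(3,4)= Q(3,3)–Q(4,3)= Q(3,3)–Q(4,4)= Q(3,4)–P(3,5)≠ Q(3,4)–Q(4,4)= Q(3,4)–P(4,5)≠ Q(3,4)–Q(4,3)= P(3,5)–P(3,6)= P(3,5)–P(4,5)= P(3,5)–Q(4,6)≠ P(3,5)–Q(4,4)≠ P(3,6)–Q(4,6)≠ P(3,6)–P(4,5)=  → 9/18 unlike.
Row 4: Q(4,1)–P(5,1)≠ Q(4,3)–Q(4,4)= Q(4,3)–P(5,3)≠ Q(4,4)–P(4,5)≠ Q(4,4)–P(5,5)≠ Q(4,4)–P(5,3)≠ P(4,5)–Q(4,6)≠ P(4,5)–P(5,5)= Q(4,6)–P(5,5)≠  → 7/9 unlike.
Row 5: P(5,1)–Q(6,1)≠ P(5,1)–P(6,2)= P(5,3)–Q(6,3)≠ P(5,3)–Q(6,4)≠ P(5,3)–P(6,2)= P(5,5)–Q(6,5)≠ P(5,5)–Q(6,6)≠ P(5,5)–Q(6,4)≠  → 6/8 unlike.
Row 6: Q(6,1)–P(6,2)≠ P(6,2)–Q(6,3)≠ Q(6,3)–Q(6,4)= Q(6,4)–Q(6,5)= Q(6,5)–Q(6,6)=  → 2/5 unlike.
Total adjacent occupied pairs: 71; unlike-type pairs: 34.
34/71 is already in lowest terms.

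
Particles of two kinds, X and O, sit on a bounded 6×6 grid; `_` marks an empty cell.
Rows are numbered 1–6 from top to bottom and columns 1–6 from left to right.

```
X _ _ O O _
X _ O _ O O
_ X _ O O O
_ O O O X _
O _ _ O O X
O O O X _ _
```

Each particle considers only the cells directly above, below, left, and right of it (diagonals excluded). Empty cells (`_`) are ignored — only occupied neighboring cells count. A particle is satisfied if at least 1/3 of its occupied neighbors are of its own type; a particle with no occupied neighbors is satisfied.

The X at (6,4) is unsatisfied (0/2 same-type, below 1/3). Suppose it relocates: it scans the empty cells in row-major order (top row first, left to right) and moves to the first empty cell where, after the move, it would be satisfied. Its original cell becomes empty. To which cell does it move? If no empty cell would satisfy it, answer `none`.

Vacating (6,4). Empty cells in order:
  (1,2): 1/1 same-type → satisfied — stop here.

(1,2)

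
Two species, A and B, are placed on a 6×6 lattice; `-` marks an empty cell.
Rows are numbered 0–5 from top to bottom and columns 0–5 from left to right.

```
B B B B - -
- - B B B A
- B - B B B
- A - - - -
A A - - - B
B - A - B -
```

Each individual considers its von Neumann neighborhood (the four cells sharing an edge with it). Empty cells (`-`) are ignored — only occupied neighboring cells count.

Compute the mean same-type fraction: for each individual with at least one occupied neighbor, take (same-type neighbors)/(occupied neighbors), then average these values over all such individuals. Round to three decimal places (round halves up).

(0,0)B 1/1
(0,1)B 2/2
(0,2)B 3/3
(0,3)B 2/2
(1,2)B 2/2
(1,3)B 4/4
(1,4)B 2/3
(1,5)A 0/2
(2,1)B 0/1
(2,3)B 2/2
(2,4)B 3/3
(2,5)B 1/2
(3,1)A 1/2
(4,0)A 1/2
(4,1)A 2/2
(4,5)B — no occupied neighbors
(5,0)B 0/1
(5,2)A — no occupied neighbors
(5,4)B — no occupied neighbors
Sum over 16 individuals: 1/1 + 2/2 + 3/3 + 2/2 + 2/2 + 4/4 + 2/3 + 0/2 + 0/1 + 2/2 + 3/3 + 1/2 + 1/2 + 1/2 + 2/2 + 0/1 = 67/6; mean = 67/6 ÷ 16 = 67/96 = 0.697916… → 0.698.

0.698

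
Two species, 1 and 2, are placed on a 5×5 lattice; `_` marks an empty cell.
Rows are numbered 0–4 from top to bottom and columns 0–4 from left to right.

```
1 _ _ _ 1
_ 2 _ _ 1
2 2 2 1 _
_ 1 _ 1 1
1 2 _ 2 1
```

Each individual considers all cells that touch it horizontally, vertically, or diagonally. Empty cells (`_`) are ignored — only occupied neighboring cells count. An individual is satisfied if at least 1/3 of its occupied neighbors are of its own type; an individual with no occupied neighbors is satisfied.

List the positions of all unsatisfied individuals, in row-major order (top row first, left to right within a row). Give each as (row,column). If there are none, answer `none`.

(0,0), (3,1), (4,1), (4,3)

Row 0: (0,0)1 0/1 ✗ · (0,4)1 1/1 ✓
Row 1: (1,1)2 3/4 ✓ · (1,4)1 2/2 ✓
Row 2: (2,0)2 2/3 ✓ · (2,1)2 3/4 ✓ · (2,2)2 2/5 ✓ · (2,3)1 3/4 ✓
Row 3: (3,1)1 1/5 ✗ · (3,3)1 3/5 ✓ · (3,4)1 3/4 ✓
Row 4: (4,0)1 1/2 ✓ · (4,1)2 0/2 ✗ · (4,3)2 0/3 ✗ · (4,4)1 2/3 ✓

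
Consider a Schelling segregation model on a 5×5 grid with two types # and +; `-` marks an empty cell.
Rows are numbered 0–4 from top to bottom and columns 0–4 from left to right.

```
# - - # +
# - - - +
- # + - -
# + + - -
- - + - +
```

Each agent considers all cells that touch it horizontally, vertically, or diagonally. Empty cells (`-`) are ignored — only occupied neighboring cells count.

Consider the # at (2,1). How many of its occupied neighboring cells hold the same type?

2

Occupied neighbors of (2,1): (1,0)=#, (2,2)=+, (3,0)=#, (3,1)=+, (3,2)=+.
Same type (#): 2 of 5.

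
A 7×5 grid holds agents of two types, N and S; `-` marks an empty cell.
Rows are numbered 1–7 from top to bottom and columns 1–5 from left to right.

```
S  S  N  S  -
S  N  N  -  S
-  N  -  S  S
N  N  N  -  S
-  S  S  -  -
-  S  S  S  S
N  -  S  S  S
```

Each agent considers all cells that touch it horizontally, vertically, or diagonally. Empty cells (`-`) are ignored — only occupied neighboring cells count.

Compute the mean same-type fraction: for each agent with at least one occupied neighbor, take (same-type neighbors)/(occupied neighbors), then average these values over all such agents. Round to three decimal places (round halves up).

Row 1: (1,1)S 2/3 · (1,2)S 2/5 · (1,3)N 2/4 · (1,4)S 1/3
Row 2: (2,1)S 2/4 · (2,2)N 3/6 · (2,3)N 3/6 · (2,5)S 3/3
Row 3: (3,2)N 5/6 · (3,4)S 3/5 · (3,5)S 3/3
Row 4: (4,1)N 2/3 · (4,2)N 3/5 · (4,3)N 2/5 · (4,5)S 2/2
Row 5: (5,2)S 3/6 · (5,3)S 4/6
Row 6: (6,2)S 4/5 · (6,3)S 6/6 · (6,4)S 6/6 · (6,5)S 3/3
Row 7: (7,1)N 0/1 · (7,3)S 4/4 · (7,4)S 5/5 · (7,5)S 3/3
Sum over 25 agents: 2/3 + 2/5 + 2/4 + 1/3 + 2/4 + 3/6 + 3/6 + 3/3 + 5/6 + 3/5 + 3/3 + 2/3 + 3/5 + 2/5 + 2/2 + 3/6 + 4/6 + 4/5 + 6/6 + 6/6 + 3/3 + 0/1 + 4/4 + 5/5 + 3/3 = 262/15; mean = 262/15 ÷ 25 = 262/375 = 0.698666… → 0.699.

0.699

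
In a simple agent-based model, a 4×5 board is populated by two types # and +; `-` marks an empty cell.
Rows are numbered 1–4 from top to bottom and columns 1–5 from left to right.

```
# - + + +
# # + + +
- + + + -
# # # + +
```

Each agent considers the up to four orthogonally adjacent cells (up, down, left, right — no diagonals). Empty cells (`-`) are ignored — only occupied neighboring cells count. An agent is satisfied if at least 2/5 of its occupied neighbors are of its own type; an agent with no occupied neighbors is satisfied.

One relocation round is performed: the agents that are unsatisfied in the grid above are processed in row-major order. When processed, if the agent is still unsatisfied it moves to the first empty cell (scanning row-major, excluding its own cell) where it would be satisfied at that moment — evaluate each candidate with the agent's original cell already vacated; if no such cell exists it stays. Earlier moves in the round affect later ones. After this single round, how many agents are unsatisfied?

Initially unsatisfied (in order): (2,2), (3,2), (4,3).
  (2,2) → (1,2).
  (3,2): now satisfied by earlier moves; stays.
  (4,3) → (2,2).
Resulting grid:
# # + + +
# # + + +
- + + + -
# # - + +
Unsatisfied now: (3,2).

1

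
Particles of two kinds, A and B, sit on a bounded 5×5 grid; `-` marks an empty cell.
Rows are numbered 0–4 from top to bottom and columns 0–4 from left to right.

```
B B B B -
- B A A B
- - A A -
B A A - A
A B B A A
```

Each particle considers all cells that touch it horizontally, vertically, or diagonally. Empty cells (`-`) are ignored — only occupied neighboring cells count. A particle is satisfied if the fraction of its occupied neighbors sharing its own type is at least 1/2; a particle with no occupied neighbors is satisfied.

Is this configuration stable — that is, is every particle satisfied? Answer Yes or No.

No

(0,0)B 2/2 ok
(0,1)B 3/4 ok
(0,2)B 3/5 ok
(0,3)B 2/4 ok
(1,1)B 3/5 ok
(1,2)A 3/7 unhappy
(1,3)A 3/6 ok
(1,4)B 1/3 unhappy
(2,2)A 5/6 ok
(2,3)A 5/6 ok
(3,0)B 1/3 unhappy
(3,1)A 3/6 ok
(3,2)A 4/6 ok
(3,4)A 3/3 ok
(4,0)A 1/3 unhappy
(4,1)B 2/5 unhappy
(4,2)B 1/4 unhappy
(4,3)A 3/4 ok
(4,4)A 2/2 ok
For instance (1,2) has only 3/7 same-type neighbors, below 1/2.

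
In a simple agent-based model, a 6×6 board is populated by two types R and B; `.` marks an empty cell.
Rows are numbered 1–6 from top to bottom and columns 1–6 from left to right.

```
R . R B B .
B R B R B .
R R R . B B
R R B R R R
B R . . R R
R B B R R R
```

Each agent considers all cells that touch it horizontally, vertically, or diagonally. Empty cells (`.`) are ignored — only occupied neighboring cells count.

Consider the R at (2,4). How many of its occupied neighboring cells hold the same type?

2

Occupied neighbors of (2,4): (1,3)=R, (1,4)=B, (1,5)=B, (2,3)=B, (2,5)=B, (3,3)=R, (3,5)=B.
Same type (R): 2 of 7.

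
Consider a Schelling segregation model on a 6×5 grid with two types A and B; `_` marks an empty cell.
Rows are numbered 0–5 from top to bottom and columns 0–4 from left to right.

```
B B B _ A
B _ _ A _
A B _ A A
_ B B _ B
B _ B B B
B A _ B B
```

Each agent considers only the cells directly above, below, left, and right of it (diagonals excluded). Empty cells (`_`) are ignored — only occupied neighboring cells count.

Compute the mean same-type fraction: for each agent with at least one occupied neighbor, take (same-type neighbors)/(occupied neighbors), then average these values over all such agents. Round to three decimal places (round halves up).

0.775

(0,0)B 2/2
(0,1)B 2/2
(0,2)B 1/1
(0,4)A — no occupied neighbors
(1,0)B 1/2
(1,3)A 1/1
(2,0)A 0/2
(2,1)B 1/2
(2,3)A 2/2
(2,4)A 1/2
(3,1)B 2/2
(3,2)B 2/2
(3,4)B 1/2
(4,0)B 1/1
(4,2)B 2/2
(4,3)B 3/3
(4,4)B 3/3
(5,0)B 1/2
(5,1)A 0/1
(5,3)B 2/2
(5,4)B 2/2
Sum over 20 agents: 2/2 + 2/2 + 1/1 + 1/2 + 1/1 + 0/2 + 1/2 + 2/2 + 1/2 + 2/2 + 2/2 + 1/2 + 1/1 + 2/2 + 3/3 + 3/3 + 1/2 + 0/1 + 2/2 + 2/2 = 31/2; mean = 31/2 ÷ 20 = 31/40 = 0.775 → 0.775.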